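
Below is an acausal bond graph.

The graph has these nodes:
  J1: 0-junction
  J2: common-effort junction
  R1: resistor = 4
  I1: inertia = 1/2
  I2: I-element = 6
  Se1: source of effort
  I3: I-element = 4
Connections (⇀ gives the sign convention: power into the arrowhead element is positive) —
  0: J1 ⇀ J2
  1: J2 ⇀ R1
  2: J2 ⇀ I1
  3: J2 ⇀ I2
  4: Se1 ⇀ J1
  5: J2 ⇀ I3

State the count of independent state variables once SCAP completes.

3  (I1, I2, I3 all integral)

bond 4 stroke at J1  (Se1 (Se) sets effort on bond)
bond 0 stroke at J2  (0-jn J1 has e-setter on 4)
bond 1 stroke at R1  (common-e at J2 fixed by 0)
bond 2 stroke at I1  (common-e at J2 fixed by 0)
bond 3 stroke at I2  (J2 effort already set via bond 0)
bond 5 stroke at I3  (J2: bond 0 brought effort, rest push out)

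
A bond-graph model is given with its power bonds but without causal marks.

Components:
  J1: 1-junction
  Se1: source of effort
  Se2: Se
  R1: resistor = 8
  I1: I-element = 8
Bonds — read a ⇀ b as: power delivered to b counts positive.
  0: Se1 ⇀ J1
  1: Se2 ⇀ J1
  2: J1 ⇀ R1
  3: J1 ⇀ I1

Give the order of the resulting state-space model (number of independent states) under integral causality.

b0 →J1  (Se1 fixes effort; stroke away)
b1 →J1  (Se2 (Se) sets effort on bond)
b3 →I1  (I1 outputs flow p/I1)
b2 →J1  (common-f at J1 fixed by 3)

1  (I1 all integral)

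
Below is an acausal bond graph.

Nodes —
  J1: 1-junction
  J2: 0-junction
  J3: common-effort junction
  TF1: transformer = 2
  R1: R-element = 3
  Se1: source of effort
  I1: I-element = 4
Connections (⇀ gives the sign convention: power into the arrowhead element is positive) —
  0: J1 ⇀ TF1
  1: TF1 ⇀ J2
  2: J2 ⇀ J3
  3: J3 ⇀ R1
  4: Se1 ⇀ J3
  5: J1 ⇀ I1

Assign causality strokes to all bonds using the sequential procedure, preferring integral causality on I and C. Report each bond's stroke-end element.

β0 stroke→J1
β1 stroke→TF1
β2 stroke→J2
β3 stroke→R1
β4 stroke→J3
β5 stroke→I1

#4 →J3  (Se1 fixes effort; stroke away)
#2 →J2  (0-jn J3 has e-setter on 4)
#3 →R1  (J3 effort already set via bond 4)
#1 →TF1  (J2: bond 2 brought effort, rest push out)
#0 →J1  (through TF1, causality passes straight; one stroke at TF1)
#5 →I1  (closing 1-jn rule on J1)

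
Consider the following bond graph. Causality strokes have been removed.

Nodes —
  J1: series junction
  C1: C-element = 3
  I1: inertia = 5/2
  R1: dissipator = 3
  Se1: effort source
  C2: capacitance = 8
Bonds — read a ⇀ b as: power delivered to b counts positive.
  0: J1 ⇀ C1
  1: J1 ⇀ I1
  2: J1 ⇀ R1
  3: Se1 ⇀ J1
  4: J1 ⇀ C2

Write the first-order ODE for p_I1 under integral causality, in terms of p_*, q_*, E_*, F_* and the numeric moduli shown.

bond 3 stroke at J1  (source Se1 imposes e)
bond 0 stroke at J1  (C1 outputs effort q/C1)
bond 1 stroke at I1  (I1 integral (f out))
bond 2 stroke at J1  (J1 flow already set via bond 1)
bond 4 stroke at J1  (common-f at J1 fixed by 1)

dp_I1/dt = E_Se1 - 6*p_I1/5 - q_C1/3 - q_C2/8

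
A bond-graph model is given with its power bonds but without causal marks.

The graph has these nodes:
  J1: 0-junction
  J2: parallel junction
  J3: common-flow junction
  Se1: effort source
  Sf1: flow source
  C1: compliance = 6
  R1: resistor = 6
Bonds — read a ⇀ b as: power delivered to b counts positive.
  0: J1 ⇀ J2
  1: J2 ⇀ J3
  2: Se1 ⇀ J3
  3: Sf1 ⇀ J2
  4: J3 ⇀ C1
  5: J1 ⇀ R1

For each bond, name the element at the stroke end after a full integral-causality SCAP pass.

β0 |J1
β1 |J2
β2 |J3
β3 |Sf1
β4 |J3
β5 |R1

β2 stroke→J3  (source Se1 imposes e)
β3 stroke→Sf1  (Sf1: flow source, stroke at near end)
β4 stroke→J3  (prefer integral on C1)
β1 stroke→J2  (only one flow-in slot at J3)
β0 stroke→J1  (J2 effort already set via bond 1)
β5 stroke→R1  (J1: bond 0 brought effort, rest push out)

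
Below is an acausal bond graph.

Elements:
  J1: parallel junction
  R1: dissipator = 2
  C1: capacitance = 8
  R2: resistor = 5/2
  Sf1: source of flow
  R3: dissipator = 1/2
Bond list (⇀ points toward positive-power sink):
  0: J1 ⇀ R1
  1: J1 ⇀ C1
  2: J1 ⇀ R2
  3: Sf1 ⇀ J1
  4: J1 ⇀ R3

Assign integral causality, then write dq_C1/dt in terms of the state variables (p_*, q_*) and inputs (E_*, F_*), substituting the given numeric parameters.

#3 |Sf1  (source Sf1 imposes f)
#1 |J1  (C1: C, integral causality)
#0 |R1  (J1 effort already set via bond 1)
#2 |R2  (J1: bond 1 brought effort, rest push out)
#4 |R3  (common-e at J1 fixed by 1)

dq_C1/dt = F_Sf1 - 29*q_C1/80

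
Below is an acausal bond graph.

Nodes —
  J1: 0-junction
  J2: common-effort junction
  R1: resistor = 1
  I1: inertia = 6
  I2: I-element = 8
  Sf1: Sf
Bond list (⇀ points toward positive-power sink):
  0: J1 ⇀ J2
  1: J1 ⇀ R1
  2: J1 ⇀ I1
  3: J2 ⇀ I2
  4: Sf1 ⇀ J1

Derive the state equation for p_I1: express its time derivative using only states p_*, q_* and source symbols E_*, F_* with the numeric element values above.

dp_I1/dt = F_Sf1 - p_I1/6 - p_I2/8

β4 |Sf1  (Sf1 fixes flow; stroke at Sf1)
β2 |I1  (I1 outputs flow p/I1)
β3 |I2  (I2: I, integral causality)
β0 |J2  (J2 needs exactly one e-in)
β1 |J1  (closing 0-jn rule on J1)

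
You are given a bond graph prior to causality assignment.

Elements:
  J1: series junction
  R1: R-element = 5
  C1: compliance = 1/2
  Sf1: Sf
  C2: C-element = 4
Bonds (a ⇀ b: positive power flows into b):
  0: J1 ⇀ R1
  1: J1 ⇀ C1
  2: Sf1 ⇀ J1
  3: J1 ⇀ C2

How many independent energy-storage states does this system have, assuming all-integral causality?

#2 →Sf1  (source Sf1 imposes f)
#0 →J1  (J1: bond 2 brought flow, rest push out)
#1 →J1  (common-f at J1 fixed by 2)
#3 →J1  (common-f at J1 fixed by 2)

2  (C1, C2 all integral)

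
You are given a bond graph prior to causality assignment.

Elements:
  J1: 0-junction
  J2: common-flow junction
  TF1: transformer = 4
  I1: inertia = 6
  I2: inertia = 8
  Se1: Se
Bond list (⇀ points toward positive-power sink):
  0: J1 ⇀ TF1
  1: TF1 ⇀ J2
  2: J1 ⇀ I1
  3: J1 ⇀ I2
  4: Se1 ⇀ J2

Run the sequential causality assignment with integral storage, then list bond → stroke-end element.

bond 0 |J1
bond 1 |TF1
bond 2 |I1
bond 3 |I2
bond 4 |J2

b4 |J2  (Se1: effort source, stroke at far end)
b1 |TF1  (only one flow-in slot at J2)
b0 |J1  (through TF1, causality passes straight; one stroke at TF1)
b2 |I1  (J1: bond 0 brought effort, rest push out)
b3 |I2  (common-e at J1 fixed by 0)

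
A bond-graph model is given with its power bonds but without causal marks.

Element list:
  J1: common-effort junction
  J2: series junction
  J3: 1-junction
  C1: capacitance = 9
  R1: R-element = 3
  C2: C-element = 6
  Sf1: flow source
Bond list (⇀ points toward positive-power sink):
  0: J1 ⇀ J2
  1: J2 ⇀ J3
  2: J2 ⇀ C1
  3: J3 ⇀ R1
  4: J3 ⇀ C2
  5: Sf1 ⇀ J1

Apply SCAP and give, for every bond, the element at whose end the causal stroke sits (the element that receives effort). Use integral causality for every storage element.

#5 →Sf1  (source Sf1 imposes f)
#0 →J1  (closing 0-jn rule on J1)
#1 →J2  (J2: bond 0 brought flow, rest push out)
#2 →J2  (J2: bond 0 brought flow, rest push out)
#3 →J3  (J3: bond 1 brought flow, rest push out)
#4 →J3  (J3: bond 1 brought flow, rest push out)

bond 0 stroke at J1
bond 1 stroke at J2
bond 2 stroke at J2
bond 3 stroke at J3
bond 4 stroke at J3
bond 5 stroke at Sf1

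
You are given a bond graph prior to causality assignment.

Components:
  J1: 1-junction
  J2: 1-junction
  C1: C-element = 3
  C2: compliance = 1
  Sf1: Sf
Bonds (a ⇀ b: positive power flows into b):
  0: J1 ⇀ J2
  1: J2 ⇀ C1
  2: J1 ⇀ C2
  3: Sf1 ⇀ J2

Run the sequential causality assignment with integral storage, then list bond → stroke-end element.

#3 |Sf1  (source Sf1 imposes f)
#0 |J2  (common-f at J2 fixed by 3)
#1 |J2  (J2: bond 3 brought flow, rest push out)
#2 |J1  (J1 flow already set via bond 0)

β0 stroke at J2
β1 stroke at J2
β2 stroke at J1
β3 stroke at Sf1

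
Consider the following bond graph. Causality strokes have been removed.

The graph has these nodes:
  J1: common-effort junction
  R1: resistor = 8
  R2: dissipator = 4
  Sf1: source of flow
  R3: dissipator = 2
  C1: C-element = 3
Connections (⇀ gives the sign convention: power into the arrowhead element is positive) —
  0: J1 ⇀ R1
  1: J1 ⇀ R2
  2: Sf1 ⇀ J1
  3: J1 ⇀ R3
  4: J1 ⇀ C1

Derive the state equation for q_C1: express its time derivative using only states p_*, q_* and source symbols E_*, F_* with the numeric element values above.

dq_C1/dt = F_Sf1 - 7*q_C1/24

bond 2 |Sf1  (Sf1 (Sf) sets flow on bond)
bond 4 |J1  (C1: C, integral causality)
bond 0 |R1  (J1 effort already set via bond 4)
bond 1 |R2  (0-jn J1 has e-setter on 4)
bond 3 |R3  (J1 effort already set via bond 4)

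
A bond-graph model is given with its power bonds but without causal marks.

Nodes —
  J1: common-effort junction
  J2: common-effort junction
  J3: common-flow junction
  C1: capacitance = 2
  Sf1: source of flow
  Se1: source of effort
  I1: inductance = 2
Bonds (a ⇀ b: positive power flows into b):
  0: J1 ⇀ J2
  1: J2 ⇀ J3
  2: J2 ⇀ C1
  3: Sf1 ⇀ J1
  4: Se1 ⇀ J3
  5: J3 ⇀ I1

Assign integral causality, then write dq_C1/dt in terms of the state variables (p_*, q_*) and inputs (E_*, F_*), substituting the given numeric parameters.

β3 stroke at Sf1  (Sf1: flow source, stroke at near end)
β4 stroke at J3  (Se1 (Se) sets effort on bond)
β0 stroke at J1  (J1 needs exactly one e-in)
β2 stroke at J2  (C1: C, integral causality)
β1 stroke at J3  (J2 effort already set via bond 2)
β5 stroke at I1  (J3 needs exactly one f-in)

dq_C1/dt = F_Sf1 - p_I1/2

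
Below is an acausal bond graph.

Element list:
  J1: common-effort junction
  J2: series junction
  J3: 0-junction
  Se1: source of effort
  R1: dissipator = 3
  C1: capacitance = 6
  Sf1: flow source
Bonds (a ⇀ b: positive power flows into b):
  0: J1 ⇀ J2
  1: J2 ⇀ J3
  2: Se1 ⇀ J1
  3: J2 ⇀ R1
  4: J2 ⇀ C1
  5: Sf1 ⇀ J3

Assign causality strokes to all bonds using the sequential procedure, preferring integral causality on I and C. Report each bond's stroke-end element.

β0 stroke→J2
β1 stroke→J3
β2 stroke→J1
β3 stroke→J2
β4 stroke→J2
β5 stroke→Sf1

bond 2 stroke→J1  (Se1 fixes effort; stroke away)
bond 5 stroke→Sf1  (Sf1 (Sf) sets flow on bond)
bond 0 stroke→J2  (0-jn J1 has e-setter on 2)
bond 1 stroke→J3  (J3: last free bond brings effort in)
bond 3 stroke→J2  (J2 flow already set via bond 1)
bond 4 stroke→J2  (common-f at J2 fixed by 1)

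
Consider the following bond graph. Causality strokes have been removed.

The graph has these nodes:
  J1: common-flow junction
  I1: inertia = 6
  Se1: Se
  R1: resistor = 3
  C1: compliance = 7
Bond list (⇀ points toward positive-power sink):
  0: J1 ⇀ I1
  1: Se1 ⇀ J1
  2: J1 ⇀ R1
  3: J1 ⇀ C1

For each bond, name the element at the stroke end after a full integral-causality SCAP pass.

β1 stroke at J1  (Se1 (Se) sets effort on bond)
β0 stroke at I1  (prefer integral on I1)
β2 stroke at J1  (J1 flow already set via bond 0)
β3 stroke at J1  (common-f at J1 fixed by 0)

#0 stroke→I1
#1 stroke→J1
#2 stroke→J1
#3 stroke→J1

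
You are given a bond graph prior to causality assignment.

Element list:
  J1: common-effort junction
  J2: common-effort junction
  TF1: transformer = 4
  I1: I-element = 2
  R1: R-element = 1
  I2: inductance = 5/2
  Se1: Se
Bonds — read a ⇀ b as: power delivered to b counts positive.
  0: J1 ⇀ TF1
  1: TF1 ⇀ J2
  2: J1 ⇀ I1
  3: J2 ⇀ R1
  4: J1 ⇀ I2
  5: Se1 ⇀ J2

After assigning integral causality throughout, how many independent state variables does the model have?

b5 →J2  (Se1 (Se) sets effort on bond)
b1 →TF1  (J2: bond 5 brought effort, rest push out)
b3 →R1  (J2: bond 5 brought effort, rest push out)
b0 →J1  (TF TF1: opposite of bond 1)
b2 →I1  (0-jn J1 has e-setter on 0)
b4 →I2  (J1 effort already set via bond 0)

2  (I1, I2 all integral)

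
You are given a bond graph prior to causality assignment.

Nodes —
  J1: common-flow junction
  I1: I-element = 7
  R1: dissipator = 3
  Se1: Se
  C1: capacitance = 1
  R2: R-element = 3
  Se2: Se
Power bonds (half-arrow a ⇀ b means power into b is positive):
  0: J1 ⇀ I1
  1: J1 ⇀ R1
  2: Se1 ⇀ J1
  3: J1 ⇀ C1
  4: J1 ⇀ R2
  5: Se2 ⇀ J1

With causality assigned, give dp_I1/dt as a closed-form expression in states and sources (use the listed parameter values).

β2 |J1  (Se1 (Se) sets effort on bond)
β5 |J1  (Se2 (Se) sets effort on bond)
β0 |I1  (I1 integral (f out))
β1 |J1  (1-jn J1 has f-setter on 0)
β3 |J1  (common-f at J1 fixed by 0)
β4 |J1  (J1 flow already set via bond 0)

dp_I1/dt = E_Se1 + E_Se2 - 6*p_I1/7 - q_C1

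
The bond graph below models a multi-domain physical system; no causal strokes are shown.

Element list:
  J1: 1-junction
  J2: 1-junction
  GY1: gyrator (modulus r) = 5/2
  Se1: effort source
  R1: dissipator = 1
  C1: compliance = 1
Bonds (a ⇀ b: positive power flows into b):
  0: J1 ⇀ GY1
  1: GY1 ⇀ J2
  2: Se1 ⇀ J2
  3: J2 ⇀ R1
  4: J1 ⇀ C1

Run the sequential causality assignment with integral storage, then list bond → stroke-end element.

#2 |J2  (Se1 (Se) sets effort on bond)
#4 |J1  (C1 outputs effort q/C1)
#0 |GY1  (J1: last free bond brings flow in)
#1 |GY1  (GY1 both-in/both-out from 0)
#3 |J2  (J2 flow already set via bond 1)

#0 stroke→GY1
#1 stroke→GY1
#2 stroke→J2
#3 stroke→J2
#4 stroke→J1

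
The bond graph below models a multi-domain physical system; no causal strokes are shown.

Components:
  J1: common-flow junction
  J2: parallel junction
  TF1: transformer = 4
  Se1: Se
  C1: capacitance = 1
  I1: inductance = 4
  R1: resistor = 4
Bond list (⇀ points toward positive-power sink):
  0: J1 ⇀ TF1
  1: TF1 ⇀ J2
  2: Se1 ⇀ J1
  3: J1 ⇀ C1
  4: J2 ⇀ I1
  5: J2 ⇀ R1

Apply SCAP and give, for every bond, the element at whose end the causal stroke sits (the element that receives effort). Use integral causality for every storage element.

#2 →J1  (Se1 (Se) sets effort on bond)
#3 →J1  (C1 outputs effort q/C1)
#0 →TF1  (closing 1-jn rule on J1)
#1 →J2  (TF1: transformer flips bond 0)
#4 →I1  (J2: bond 1 brought effort, rest push out)
#5 →R1  (0-jn J2 has e-setter on 1)

β0 stroke at TF1
β1 stroke at J2
β2 stroke at J1
β3 stroke at J1
β4 stroke at I1
β5 stroke at R1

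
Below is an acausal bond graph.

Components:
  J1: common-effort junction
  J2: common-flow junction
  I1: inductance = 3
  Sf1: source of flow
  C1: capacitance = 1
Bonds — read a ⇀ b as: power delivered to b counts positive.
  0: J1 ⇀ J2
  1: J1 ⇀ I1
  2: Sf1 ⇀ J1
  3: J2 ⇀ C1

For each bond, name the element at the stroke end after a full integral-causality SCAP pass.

β0 stroke at J1
β1 stroke at I1
β2 stroke at Sf1
β3 stroke at J2

#2 →Sf1  (Sf1 fixes flow; stroke at Sf1)
#1 →I1  (prefer integral on I1)
#0 →J1  (only one effort-in slot at J1)
#3 →J2  (common-f at J2 fixed by 0)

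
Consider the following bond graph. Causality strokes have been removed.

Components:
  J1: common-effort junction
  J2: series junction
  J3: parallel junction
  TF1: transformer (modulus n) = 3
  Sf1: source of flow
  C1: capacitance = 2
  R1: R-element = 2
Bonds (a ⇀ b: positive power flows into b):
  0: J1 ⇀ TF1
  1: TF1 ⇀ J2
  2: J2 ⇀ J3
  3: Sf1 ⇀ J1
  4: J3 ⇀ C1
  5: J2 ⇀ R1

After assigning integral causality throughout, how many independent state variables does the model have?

bond 3 →Sf1  (Sf1 fixes flow; stroke at Sf1)
bond 0 →J1  (J1: last free bond brings effort in)
bond 1 →TF1  (through TF1, causality passes straight; one stroke at TF1)
bond 2 →J2  (J2 flow already set via bond 1)
bond 5 →J2  (1-jn J2 has f-setter on 1)
bond 4 →J3  (only one effort-in slot at J3)

1  (C1 all integral)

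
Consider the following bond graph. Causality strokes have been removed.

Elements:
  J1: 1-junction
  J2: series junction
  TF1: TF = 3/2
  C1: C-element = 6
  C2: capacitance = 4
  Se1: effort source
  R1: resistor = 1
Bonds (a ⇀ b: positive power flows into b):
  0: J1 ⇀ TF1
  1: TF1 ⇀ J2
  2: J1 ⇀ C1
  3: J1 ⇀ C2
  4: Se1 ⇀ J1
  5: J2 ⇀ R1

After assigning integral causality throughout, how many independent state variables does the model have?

b4 |J1  (source Se1 imposes e)
b2 |J1  (C1: C, integral causality)
b3 |J1  (prefer integral on C2)
b0 |TF1  (closing 1-jn rule on J1)
b1 |J2  (through TF1, causality passes straight; one stroke at TF1)
b5 |R1  (closing 1-jn rule on J2)

2  (C1, C2 all integral)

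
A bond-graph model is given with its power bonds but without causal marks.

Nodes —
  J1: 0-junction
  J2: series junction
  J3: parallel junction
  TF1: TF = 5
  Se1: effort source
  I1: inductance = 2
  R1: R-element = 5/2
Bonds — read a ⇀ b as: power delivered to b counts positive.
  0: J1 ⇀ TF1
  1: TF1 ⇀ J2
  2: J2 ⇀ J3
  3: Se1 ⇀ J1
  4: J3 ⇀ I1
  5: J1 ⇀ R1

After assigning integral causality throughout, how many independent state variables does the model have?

bond 3 stroke→J1  (Se1 (Se) sets effort on bond)
bond 0 stroke→TF1  (common-e at J1 fixed by 3)
bond 5 stroke→R1  (J1: bond 3 brought effort, rest push out)
bond 1 stroke→J2  (TF1 one-in-one-out from 0)
bond 2 stroke→J3  (only one flow-in slot at J2)
bond 4 stroke→I1  (J3 effort already set via bond 2)

1  (I1 all integral)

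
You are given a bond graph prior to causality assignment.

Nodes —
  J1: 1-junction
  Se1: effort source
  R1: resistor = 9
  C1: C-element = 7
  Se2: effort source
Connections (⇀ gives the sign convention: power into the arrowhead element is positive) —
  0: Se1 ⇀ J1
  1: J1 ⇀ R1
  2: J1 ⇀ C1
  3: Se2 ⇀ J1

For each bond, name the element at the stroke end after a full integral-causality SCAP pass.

bond 0 stroke at J1  (source Se1 imposes e)
bond 3 stroke at J1  (Se2: effort source, stroke at far end)
bond 2 stroke at J1  (C1 outputs effort q/C1)
bond 1 stroke at R1  (closing 1-jn rule on J1)

#0 →J1
#1 →R1
#2 →J1
#3 →J1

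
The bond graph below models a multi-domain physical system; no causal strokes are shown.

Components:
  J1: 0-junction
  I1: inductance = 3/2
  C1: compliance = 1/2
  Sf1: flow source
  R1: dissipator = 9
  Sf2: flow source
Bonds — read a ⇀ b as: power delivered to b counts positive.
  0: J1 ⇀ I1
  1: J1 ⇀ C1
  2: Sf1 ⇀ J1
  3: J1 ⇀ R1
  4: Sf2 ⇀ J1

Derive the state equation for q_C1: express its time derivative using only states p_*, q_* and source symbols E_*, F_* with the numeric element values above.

dq_C1/dt = F_Sf1 + F_Sf2 - 2*p_I1/3 - 2*q_C1/9

#2 →Sf1  (source Sf1 imposes f)
#4 →Sf2  (source Sf2 imposes f)
#0 →I1  (I1 integral (f out))
#1 →J1  (C1 integral (e out))
#3 →R1  (common-e at J1 fixed by 1)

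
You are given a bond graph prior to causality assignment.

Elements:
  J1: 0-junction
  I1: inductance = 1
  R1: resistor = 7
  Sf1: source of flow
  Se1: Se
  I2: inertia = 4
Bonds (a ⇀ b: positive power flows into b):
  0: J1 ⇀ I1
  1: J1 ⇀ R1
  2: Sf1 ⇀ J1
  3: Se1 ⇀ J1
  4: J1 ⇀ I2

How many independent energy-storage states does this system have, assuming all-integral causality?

2  (I1, I2 all integral)

β2 |Sf1  (Sf1: flow source, stroke at near end)
β3 |J1  (Se1 fixes effort; stroke away)
β0 |I1  (J1 effort already set via bond 3)
β1 |R1  (0-jn J1 has e-setter on 3)
β4 |I2  (common-e at J1 fixed by 3)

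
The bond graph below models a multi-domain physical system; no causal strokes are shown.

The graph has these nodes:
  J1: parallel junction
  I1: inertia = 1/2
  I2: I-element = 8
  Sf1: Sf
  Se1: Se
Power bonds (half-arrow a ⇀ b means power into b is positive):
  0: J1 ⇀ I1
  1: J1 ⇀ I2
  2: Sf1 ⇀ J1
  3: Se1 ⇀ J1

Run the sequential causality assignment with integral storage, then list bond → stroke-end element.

bond 0 stroke at I1
bond 1 stroke at I2
bond 2 stroke at Sf1
bond 3 stroke at J1

bond 2 stroke at Sf1  (source Sf1 imposes f)
bond 3 stroke at J1  (Se1 (Se) sets effort on bond)
bond 0 stroke at I1  (common-e at J1 fixed by 3)
bond 1 stroke at I2  (J1: bond 3 brought effort, rest push out)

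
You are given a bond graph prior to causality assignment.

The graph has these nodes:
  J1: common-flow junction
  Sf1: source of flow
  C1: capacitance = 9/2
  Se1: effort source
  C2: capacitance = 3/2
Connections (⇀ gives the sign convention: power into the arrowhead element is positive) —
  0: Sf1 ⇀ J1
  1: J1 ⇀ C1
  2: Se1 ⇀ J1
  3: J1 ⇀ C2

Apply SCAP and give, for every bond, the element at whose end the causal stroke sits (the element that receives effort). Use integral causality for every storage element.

β0 stroke→Sf1
β1 stroke→J1
β2 stroke→J1
β3 stroke→J1

β0 |Sf1  (source Sf1 imposes f)
β2 |J1  (Se1 (Se) sets effort on bond)
β1 |J1  (J1 flow already set via bond 0)
β3 |J1  (J1: bond 0 brought flow, rest push out)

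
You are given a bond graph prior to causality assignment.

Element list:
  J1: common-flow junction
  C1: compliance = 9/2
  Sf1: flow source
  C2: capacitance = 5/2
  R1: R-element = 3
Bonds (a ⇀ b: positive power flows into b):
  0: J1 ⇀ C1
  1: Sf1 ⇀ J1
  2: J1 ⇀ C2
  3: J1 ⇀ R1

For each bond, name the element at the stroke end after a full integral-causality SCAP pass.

#0 →J1
#1 →Sf1
#2 →J1
#3 →J1

β1 →Sf1  (source Sf1 imposes f)
β0 →J1  (J1 flow already set via bond 1)
β2 →J1  (J1: bond 1 brought flow, rest push out)
β3 →J1  (1-jn J1 has f-setter on 1)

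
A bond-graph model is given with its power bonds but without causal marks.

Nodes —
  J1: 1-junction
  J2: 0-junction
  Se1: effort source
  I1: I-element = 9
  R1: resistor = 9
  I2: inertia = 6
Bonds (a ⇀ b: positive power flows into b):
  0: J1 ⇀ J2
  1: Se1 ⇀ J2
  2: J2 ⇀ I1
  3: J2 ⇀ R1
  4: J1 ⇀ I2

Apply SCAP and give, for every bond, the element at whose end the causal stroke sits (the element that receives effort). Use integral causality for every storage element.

bond 1 stroke→J2  (source Se1 imposes e)
bond 0 stroke→J1  (0-jn J2 has e-setter on 1)
bond 2 stroke→I1  (J2 effort already set via bond 1)
bond 3 stroke→R1  (0-jn J2 has e-setter on 1)
bond 4 stroke→I2  (J1: last free bond brings flow in)

b0 →J1
b1 →J2
b2 →I1
b3 →R1
b4 →I2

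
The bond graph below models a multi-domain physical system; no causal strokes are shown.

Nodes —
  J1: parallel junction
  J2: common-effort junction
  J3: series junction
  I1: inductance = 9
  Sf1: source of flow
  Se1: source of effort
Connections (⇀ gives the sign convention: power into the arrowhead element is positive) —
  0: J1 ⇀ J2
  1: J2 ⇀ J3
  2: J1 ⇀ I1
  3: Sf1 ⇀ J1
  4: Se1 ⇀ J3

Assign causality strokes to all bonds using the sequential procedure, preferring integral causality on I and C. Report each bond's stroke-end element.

bond 3 |Sf1  (source Sf1 imposes f)
bond 4 |J3  (Se1: effort source, stroke at far end)
bond 1 |J2  (J3 needs exactly one f-in)
bond 0 |J1  (J2: bond 1 brought effort, rest push out)
bond 2 |I1  (J1 effort already set via bond 0)

b0 stroke at J1
b1 stroke at J2
b2 stroke at I1
b3 stroke at Sf1
b4 stroke at J3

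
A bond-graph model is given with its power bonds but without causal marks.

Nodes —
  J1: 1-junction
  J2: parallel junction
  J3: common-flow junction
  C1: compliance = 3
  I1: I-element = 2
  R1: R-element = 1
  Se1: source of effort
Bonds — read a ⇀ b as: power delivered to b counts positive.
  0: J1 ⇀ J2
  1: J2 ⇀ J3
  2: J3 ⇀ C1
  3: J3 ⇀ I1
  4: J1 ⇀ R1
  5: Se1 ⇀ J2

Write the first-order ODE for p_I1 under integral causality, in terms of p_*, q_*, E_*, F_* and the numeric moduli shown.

dp_I1/dt = E_Se1 - q_C1/3

#5 |J2  (Se1 fixes effort; stroke away)
#0 |J1  (common-e at J2 fixed by 5)
#1 |J3  (J2 effort already set via bond 5)
#4 |R1  (only one flow-in slot at J1)
#2 |J3  (C1 integral (e out))
#3 |I1  (J3: last free bond brings flow in)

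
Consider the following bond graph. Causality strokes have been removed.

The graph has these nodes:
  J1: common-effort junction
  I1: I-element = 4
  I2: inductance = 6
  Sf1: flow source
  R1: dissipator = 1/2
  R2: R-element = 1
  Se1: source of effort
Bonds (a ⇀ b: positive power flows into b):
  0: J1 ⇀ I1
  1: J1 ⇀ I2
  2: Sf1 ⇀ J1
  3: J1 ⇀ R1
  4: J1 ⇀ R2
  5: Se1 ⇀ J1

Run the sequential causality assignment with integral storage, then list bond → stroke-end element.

b2 →Sf1  (Sf1: flow source, stroke at near end)
b5 →J1  (source Se1 imposes e)
b0 →I1  (0-jn J1 has e-setter on 5)
b1 →I2  (J1: bond 5 brought effort, rest push out)
b3 →R1  (J1: bond 5 brought effort, rest push out)
b4 →R2  (J1: bond 5 brought effort, rest push out)

bond 0 →I1
bond 1 →I2
bond 2 →Sf1
bond 3 →R1
bond 4 →R2
bond 5 →J1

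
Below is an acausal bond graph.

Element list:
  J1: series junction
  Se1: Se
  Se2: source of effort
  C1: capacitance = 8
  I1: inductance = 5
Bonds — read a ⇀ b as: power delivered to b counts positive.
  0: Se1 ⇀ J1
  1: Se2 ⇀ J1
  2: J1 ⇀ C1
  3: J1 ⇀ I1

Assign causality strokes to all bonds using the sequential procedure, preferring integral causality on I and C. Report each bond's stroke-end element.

β0 stroke→J1  (source Se1 imposes e)
β1 stroke→J1  (Se2: effort source, stroke at far end)
β2 stroke→J1  (prefer integral on C1)
β3 stroke→I1  (J1 needs exactly one f-in)

#0 →J1
#1 →J1
#2 →J1
#3 →I1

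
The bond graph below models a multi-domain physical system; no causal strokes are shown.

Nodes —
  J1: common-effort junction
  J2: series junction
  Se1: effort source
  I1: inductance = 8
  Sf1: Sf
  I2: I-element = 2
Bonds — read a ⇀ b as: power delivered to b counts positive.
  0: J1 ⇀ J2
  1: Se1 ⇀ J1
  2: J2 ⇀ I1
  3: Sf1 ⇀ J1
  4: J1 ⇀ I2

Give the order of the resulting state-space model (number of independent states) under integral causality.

#1 stroke at J1  (source Se1 imposes e)
#3 stroke at Sf1  (Sf1: flow source, stroke at near end)
#0 stroke at J2  (0-jn J1 has e-setter on 1)
#4 stroke at I2  (0-jn J1 has e-setter on 1)
#2 stroke at I1  (closing 1-jn rule on J2)

2  (I1, I2 all integral)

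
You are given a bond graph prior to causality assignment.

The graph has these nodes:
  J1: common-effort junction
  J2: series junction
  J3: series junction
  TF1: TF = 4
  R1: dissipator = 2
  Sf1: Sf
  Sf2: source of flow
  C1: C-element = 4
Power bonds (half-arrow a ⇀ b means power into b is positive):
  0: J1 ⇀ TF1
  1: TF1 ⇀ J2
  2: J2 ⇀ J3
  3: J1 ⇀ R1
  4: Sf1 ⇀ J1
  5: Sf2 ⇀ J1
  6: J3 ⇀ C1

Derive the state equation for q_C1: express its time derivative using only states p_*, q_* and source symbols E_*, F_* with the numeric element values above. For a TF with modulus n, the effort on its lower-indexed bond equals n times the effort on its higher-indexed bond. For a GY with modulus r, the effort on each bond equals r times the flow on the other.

dq_C1/dt = 4*F_Sf1 + 4*F_Sf2 - 2*q_C1

bond 4 →Sf1  (Sf1: flow source, stroke at near end)
bond 5 →Sf2  (source Sf2 imposes f)
bond 6 →J3  (C1 outputs effort q/C1)
bond 2 →J2  (closing 1-jn rule on J3)
bond 1 →TF1  (J2: last free bond brings flow in)
bond 0 →J1  (TF TF1: opposite of bond 1)
bond 3 →R1  (J1: bond 0 brought effort, rest push out)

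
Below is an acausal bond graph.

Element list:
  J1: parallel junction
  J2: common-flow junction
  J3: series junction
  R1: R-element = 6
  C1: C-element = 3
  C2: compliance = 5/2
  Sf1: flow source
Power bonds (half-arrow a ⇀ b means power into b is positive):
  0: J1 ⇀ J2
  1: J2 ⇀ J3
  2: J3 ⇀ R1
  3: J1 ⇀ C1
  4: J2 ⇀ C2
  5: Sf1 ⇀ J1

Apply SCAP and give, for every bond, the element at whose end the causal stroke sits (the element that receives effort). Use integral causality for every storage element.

b5 |Sf1  (source Sf1 imposes f)
b3 |J1  (C1 outputs effort q/C1)
b0 |J2  (common-e at J1 fixed by 3)
b4 |J2  (C2: C, integral causality)
b1 |J3  (J2 needs exactly one f-in)
b2 |R1  (only one flow-in slot at J3)

β0 →J2
β1 →J3
β2 →R1
β3 →J1
β4 →J2
β5 →Sf1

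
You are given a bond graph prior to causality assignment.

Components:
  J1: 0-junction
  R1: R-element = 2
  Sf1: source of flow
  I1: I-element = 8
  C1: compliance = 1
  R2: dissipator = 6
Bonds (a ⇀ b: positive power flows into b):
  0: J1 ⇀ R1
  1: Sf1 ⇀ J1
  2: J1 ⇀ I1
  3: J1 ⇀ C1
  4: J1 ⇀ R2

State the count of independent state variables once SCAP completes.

β1 stroke at Sf1  (source Sf1 imposes f)
β2 stroke at I1  (I1 integral (f out))
β3 stroke at J1  (prefer integral on C1)
β0 stroke at R1  (common-e at J1 fixed by 3)
β4 stroke at R2  (common-e at J1 fixed by 3)

2  (C1, I1 all integral)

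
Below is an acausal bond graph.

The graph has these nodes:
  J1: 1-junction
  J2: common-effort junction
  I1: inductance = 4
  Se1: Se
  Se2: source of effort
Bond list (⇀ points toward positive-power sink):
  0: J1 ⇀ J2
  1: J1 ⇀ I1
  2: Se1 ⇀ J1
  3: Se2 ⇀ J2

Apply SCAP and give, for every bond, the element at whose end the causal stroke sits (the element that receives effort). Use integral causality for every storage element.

#0 stroke→J1
#1 stroke→I1
#2 stroke→J1
#3 stroke→J2

β2 →J1  (Se1 (Se) sets effort on bond)
β3 →J2  (Se2: effort source, stroke at far end)
β0 →J1  (J2 effort already set via bond 3)
β1 →I1  (J1: last free bond brings flow in)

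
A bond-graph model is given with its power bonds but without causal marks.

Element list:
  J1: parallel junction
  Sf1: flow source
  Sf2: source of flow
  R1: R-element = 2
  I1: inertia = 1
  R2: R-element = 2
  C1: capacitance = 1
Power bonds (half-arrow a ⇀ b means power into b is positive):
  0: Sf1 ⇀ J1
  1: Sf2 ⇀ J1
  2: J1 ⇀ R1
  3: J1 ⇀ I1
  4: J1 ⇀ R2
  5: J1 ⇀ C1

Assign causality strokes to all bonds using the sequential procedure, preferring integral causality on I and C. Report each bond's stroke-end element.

bond 0 stroke at Sf1
bond 1 stroke at Sf2
bond 2 stroke at R1
bond 3 stroke at I1
bond 4 stroke at R2
bond 5 stroke at J1

bond 0 stroke at Sf1  (Sf1 fixes flow; stroke at Sf1)
bond 1 stroke at Sf2  (source Sf2 imposes f)
bond 3 stroke at I1  (I1: I, integral causality)
bond 5 stroke at J1  (C1 outputs effort q/C1)
bond 2 stroke at R1  (J1 effort already set via bond 5)
bond 4 stroke at R2  (J1 effort already set via bond 5)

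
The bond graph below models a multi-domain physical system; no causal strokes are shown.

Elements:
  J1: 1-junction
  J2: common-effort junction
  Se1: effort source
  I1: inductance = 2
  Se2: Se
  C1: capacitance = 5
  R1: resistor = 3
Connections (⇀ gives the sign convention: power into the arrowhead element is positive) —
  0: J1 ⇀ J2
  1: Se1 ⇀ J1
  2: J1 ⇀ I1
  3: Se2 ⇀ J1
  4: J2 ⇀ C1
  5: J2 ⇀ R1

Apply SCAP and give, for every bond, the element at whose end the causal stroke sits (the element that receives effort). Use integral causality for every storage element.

bond 1 |J1  (Se1 (Se) sets effort on bond)
bond 3 |J1  (Se2: effort source, stroke at far end)
bond 2 |I1  (I1: I, integral causality)
bond 0 |J1  (J1 flow already set via bond 2)
bond 4 |J2  (prefer integral on C1)
bond 5 |R1  (J2: bond 4 brought effort, rest push out)

b0 stroke at J1
b1 stroke at J1
b2 stroke at I1
b3 stroke at J1
b4 stroke at J2
b5 stroke at R1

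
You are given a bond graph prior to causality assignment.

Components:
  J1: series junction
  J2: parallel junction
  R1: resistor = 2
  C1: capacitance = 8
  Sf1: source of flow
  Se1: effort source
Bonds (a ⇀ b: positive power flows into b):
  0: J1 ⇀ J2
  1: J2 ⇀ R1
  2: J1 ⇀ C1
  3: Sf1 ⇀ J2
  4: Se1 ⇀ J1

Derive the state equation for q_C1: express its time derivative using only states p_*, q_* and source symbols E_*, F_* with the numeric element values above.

β3 stroke→Sf1  (Sf1 (Sf) sets flow on bond)
β4 stroke→J1  (Se1 (Se) sets effort on bond)
β2 stroke→J1  (C1 integral (e out))
β0 stroke→J2  (closing 1-jn rule on J1)
β1 stroke→R1  (common-e at J2 fixed by 0)

dq_C1/dt = E_Se1/2 - F_Sf1 - q_C1/16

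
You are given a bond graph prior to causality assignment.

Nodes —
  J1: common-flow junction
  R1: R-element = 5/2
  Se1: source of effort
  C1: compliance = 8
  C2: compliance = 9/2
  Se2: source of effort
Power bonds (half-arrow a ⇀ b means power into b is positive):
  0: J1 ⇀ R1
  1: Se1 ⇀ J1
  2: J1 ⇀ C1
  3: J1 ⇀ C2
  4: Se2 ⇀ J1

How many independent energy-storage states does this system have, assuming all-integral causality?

2  (C1, C2 all integral)

#1 |J1  (Se1: effort source, stroke at far end)
#4 |J1  (Se2 fixes effort; stroke away)
#2 |J1  (C1 integral (e out))
#3 |J1  (prefer integral on C2)
#0 |R1  (closing 1-jn rule on J1)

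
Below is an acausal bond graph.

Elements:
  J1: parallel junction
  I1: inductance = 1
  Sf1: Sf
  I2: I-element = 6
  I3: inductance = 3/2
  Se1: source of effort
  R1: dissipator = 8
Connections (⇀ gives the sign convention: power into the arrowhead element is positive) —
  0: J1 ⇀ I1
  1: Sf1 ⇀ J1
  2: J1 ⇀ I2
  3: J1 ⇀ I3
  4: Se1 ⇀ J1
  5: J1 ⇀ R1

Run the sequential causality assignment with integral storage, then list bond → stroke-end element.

#0 stroke→I1
#1 stroke→Sf1
#2 stroke→I2
#3 stroke→I3
#4 stroke→J1
#5 stroke→R1

#1 |Sf1  (source Sf1 imposes f)
#4 |J1  (source Se1 imposes e)
#0 |I1  (J1 effort already set via bond 4)
#2 |I2  (0-jn J1 has e-setter on 4)
#3 |I3  (0-jn J1 has e-setter on 4)
#5 |R1  (J1: bond 4 brought effort, rest push out)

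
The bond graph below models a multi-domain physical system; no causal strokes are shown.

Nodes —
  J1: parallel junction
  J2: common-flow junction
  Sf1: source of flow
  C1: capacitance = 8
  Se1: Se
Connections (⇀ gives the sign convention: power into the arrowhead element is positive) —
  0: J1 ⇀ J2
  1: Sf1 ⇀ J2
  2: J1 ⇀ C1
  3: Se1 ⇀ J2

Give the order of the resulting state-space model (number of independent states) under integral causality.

b1 stroke at Sf1  (Sf1 fixes flow; stroke at Sf1)
b3 stroke at J2  (Se1: effort source, stroke at far end)
b0 stroke at J2  (1-jn J2 has f-setter on 1)
b2 stroke at J1  (J1 needs exactly one e-in)

1  (C1 all integral)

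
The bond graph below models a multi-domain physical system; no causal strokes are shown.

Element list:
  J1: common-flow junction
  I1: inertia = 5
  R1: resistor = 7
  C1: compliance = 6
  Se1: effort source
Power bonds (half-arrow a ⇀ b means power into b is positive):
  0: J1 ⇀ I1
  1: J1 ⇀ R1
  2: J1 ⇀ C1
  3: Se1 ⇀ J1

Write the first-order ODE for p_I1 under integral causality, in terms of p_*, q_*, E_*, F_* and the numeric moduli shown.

dp_I1/dt = E_Se1 - 7*p_I1/5 - q_C1/6

#3 stroke→J1  (source Se1 imposes e)
#0 stroke→I1  (I1: I, integral causality)
#1 stroke→J1  (J1: bond 0 brought flow, rest push out)
#2 stroke→J1  (J1 flow already set via bond 0)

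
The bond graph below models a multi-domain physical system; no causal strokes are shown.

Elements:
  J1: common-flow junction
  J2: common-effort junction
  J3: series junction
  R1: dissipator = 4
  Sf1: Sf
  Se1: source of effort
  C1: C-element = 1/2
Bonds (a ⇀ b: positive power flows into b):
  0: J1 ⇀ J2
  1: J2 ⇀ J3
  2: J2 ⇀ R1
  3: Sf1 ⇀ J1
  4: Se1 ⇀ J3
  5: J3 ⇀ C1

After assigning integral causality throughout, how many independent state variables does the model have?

1  (C1 all integral)

b3 stroke→Sf1  (Sf1 (Sf) sets flow on bond)
b4 stroke→J3  (Se1 fixes effort; stroke away)
b0 stroke→J1  (J1: bond 3 brought flow, rest push out)
b5 stroke→J3  (prefer integral on C1)
b1 stroke→J2  (J3 needs exactly one f-in)
b2 stroke→R1  (common-e at J2 fixed by 1)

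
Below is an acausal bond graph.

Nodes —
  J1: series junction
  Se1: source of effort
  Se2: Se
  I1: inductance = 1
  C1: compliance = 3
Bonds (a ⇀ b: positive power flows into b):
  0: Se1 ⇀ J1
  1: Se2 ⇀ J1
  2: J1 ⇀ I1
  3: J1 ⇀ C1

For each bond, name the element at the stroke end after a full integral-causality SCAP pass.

β0 stroke→J1  (Se1 fixes effort; stroke away)
β1 stroke→J1  (Se2: effort source, stroke at far end)
β2 stroke→I1  (prefer integral on I1)
β3 stroke→J1  (J1 flow already set via bond 2)

b0 |J1
b1 |J1
b2 |I1
b3 |J1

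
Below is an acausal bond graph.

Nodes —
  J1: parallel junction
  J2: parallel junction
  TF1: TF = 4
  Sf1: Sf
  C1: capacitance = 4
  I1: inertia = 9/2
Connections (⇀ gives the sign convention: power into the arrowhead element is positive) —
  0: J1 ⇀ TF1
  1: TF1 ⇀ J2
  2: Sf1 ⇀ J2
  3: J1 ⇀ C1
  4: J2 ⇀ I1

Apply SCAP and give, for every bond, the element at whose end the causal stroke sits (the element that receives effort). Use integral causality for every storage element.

β2 stroke at Sf1  (Sf1 fixes flow; stroke at Sf1)
β3 stroke at J1  (C1 outputs effort q/C1)
β0 stroke at TF1  (J1 effort already set via bond 3)
β1 stroke at J2  (TF1 one-in-one-out from 0)
β4 stroke at I1  (J2: bond 1 brought effort, rest push out)

#0 stroke at TF1
#1 stroke at J2
#2 stroke at Sf1
#3 stroke at J1
#4 stroke at I1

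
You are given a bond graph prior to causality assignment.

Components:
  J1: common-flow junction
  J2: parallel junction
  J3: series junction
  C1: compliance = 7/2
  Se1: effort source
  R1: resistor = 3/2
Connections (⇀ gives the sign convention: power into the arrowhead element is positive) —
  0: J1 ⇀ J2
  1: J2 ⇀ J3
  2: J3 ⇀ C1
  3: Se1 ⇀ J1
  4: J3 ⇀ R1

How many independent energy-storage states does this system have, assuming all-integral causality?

1  (C1 all integral)

bond 3 stroke→J1  (Se1: effort source, stroke at far end)
bond 0 stroke→J2  (J1: last free bond brings flow in)
bond 1 stroke→J3  (0-jn J2 has e-setter on 0)
bond 2 stroke→J3  (C1: C, integral causality)
bond 4 stroke→R1  (only one flow-in slot at J3)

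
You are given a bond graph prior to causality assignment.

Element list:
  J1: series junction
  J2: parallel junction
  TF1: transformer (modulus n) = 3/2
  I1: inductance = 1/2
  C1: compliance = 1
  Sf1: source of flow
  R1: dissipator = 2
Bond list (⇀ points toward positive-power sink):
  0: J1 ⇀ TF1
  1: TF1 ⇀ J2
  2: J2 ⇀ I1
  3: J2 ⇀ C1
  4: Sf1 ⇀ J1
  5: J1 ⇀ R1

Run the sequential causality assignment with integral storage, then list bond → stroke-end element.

bond 0 stroke→J1
bond 1 stroke→TF1
bond 2 stroke→I1
bond 3 stroke→J2
bond 4 stroke→Sf1
bond 5 stroke→J1

b4 stroke→Sf1  (source Sf1 imposes f)
b0 stroke→J1  (1-jn J1 has f-setter on 4)
b5 stroke→J1  (common-f at J1 fixed by 4)
b1 stroke→TF1  (TF TF1: opposite of bond 0)
b2 stroke→I1  (I1 outputs flow p/I1)
b3 stroke→J2  (only one effort-in slot at J2)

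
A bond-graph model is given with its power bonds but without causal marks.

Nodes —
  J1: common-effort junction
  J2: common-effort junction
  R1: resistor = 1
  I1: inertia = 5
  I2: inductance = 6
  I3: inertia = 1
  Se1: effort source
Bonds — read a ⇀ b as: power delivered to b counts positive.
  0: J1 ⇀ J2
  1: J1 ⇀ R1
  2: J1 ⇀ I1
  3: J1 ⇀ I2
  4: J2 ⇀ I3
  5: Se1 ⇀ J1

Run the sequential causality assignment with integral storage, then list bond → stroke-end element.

#5 stroke→J1  (Se1 fixes effort; stroke away)
#0 stroke→J2  (J1: bond 5 brought effort, rest push out)
#1 stroke→R1  (common-e at J1 fixed by 5)
#2 stroke→I1  (J1 effort already set via bond 5)
#3 stroke→I2  (common-e at J1 fixed by 5)
#4 stroke→I3  (J2 effort already set via bond 0)

b0 →J2
b1 →R1
b2 →I1
b3 →I2
b4 →I3
b5 →J1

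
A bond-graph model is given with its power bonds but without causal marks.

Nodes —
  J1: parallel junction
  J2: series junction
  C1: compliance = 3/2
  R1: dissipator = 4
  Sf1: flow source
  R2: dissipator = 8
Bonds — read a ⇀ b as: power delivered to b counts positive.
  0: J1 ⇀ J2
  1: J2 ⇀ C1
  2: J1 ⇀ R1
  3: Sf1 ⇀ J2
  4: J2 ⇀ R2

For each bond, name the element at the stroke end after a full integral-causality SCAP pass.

#3 stroke at Sf1  (Sf1 fixes flow; stroke at Sf1)
#0 stroke at J2  (common-f at J2 fixed by 3)
#1 stroke at J2  (common-f at J2 fixed by 3)
#4 stroke at J2  (common-f at J2 fixed by 3)
#2 stroke at J1  (J1 needs exactly one e-in)

bond 0 stroke at J2
bond 1 stroke at J2
bond 2 stroke at J1
bond 3 stroke at Sf1
bond 4 stroke at J2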